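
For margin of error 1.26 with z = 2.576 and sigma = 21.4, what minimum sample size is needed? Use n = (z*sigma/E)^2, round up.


z*sigma/E = 2.576 * 21.4 / 1.26 = 9844/225 ≈ 43.751111
(z*sigma/E)^2 ≈ 1914.159723
round up: n = 1915

1915


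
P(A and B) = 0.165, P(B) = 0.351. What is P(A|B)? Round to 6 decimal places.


P(A|B) = P(A and B) / P(B) = 0.165 / 0.351 = 55/117 ≈ 0.47008547

0.470085


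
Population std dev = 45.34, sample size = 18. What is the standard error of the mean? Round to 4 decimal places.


SE = sigma / sqrt(n)
sqrt(18) ≈ 4.242641
SE = 45.34 / 4.242641 ≈ 10.686740

10.6867


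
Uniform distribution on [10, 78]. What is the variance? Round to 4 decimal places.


Var = (b-a)^2 / 12
(b-a)^2 = (78 - 10)^2 = 4624
Var = 4624/12 ≈ 385.333333

385.3333


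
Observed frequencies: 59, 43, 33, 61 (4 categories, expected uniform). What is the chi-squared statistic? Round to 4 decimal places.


chi2 = sum((O-E)^2/E), E = total/4
total = 196, E = 196/4 = 49
(59 - 49)^2 / 49 = 100 / 49 = 100/49 ≈ 2.040816
(43 - 49)^2 / 49 = 36 / 49 = 36/49 ≈ 0.734694
(33 - 49)^2 / 49 = 256 / 49 = 256/49 ≈ 5.224490
(61 - 49)^2 / 49 = 144 / 49 = 144/49 ≈ 2.938776
chi2 = 536/49 ≈ 10.938776

10.9388


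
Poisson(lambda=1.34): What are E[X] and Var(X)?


E[X] = Var(X) = lambda = 1.34

1.34, 1.34


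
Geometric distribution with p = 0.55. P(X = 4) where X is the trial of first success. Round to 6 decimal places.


P = (1-p)^(k-1) * p
(1-p)^(k-1) = 0.45^3 = 0.091125
P = 0.091125 * 0.55 = 0.05011875

0.050119


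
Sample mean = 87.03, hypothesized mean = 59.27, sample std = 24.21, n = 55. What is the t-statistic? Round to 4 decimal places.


t = (xbar - mu0) / (s/sqrt(n))
xbar - mu0 = 87.03 - 59.27 = 27.76
sqrt(55) ≈ 7.41619849
s/sqrt(n) = 24.21 / 7.41619849 ≈ 3.26447573
t = 27.76 / 3.26447573 ≈ 8.503663

8.5037


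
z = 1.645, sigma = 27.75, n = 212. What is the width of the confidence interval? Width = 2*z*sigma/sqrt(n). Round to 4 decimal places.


width = 2*z*sigma/sqrt(n)
2*z*sigma = 2 * 1.645 * 27.75 = 91.2975
sqrt(212) ≈ 14.560220
width = 91.2975 / 14.560220 ≈ 6.270338

6.2703


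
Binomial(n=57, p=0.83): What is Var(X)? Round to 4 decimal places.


Var = n*p*(1-p) = 57 * 0.83 * 0.17 = 8.0427

8.0427


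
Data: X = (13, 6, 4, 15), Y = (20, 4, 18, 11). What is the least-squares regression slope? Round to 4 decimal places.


b = sum((xi-xbar)(yi-ybar)) / sum((xi-xbar)^2)
n = 4, xbar = 38/4 = 9.5, ybar = 53/4 = 13.25
Sxy = sum((xi-xbar)(yi-ybar)) = 17.5
Sxx = sum((xi-xbar)^2) = 85
b = Sxy / Sxx = 7/34 ≈ 0.205882

0.2059


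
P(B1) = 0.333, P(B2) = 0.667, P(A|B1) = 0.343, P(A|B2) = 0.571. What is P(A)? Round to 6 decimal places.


P(A) = P(A|B1)*P(B1) + P(A|B2)*P(B2)
P(A|B1)*P(B1) = 0.343 * 0.333 = 0.114219
P(A|B2)*P(B2) = 0.571 * 0.667 = 0.380857
P(A) = 0.114219 + 0.380857 = 0.495076

0.495076


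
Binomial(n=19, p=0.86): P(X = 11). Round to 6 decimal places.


P = C(n,k) * p^k * (1-p)^(n-k)
C(19,11) = 75582
p^k = 0.86^11 ≈ 0.1903194
(1-p)^(n-k) = 0.14^8 ≈ 0.0000001475789
P = 75582 * 0.1903194 * 0.0000001475789 ≈ 0.002123

0.002123


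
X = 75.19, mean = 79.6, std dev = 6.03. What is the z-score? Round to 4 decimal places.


z = (X - mu) / sigma
X - mu = 75.19 - 79.6 = -4.41
z = -4.41 / 6.03 = -49/67 ≈ -0.731343

-0.7313


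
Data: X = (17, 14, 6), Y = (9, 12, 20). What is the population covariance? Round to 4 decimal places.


Cov = (1/n)*sum((xi-xbar)(yi-ybar))
n = 3, xbar = 37/3 ≈ 12.333333, ybar = 41/3 ≈ 13.666667
sum((xi-xbar)(yi-ybar)) = -194/3 ≈ -64.666667
Cov = -64.666667 / 3 = -194/9 ≈ -21.555556

-21.5556


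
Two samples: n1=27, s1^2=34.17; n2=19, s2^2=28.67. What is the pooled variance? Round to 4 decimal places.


sp^2 = ((n1-1)*s1^2 + (n2-1)*s2^2)/(n1+n2-2)
(n1-1)*s1^2 = 26 * 34.17 = 888.42
(n2-1)*s2^2 = 18 * 28.67 = 516.06
numerator = 888.42 + 516.06 = 1404.48
n1+n2-2 = 44
sp^2 = 1404.48 / 44 = 31.92

31.9200


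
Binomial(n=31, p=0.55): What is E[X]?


E[X] = n*p = 31 * 0.55 = 17.05

17.05


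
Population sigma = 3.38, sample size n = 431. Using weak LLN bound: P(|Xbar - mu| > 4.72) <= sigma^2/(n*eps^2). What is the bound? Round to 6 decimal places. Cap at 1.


bound = min(1, sigma^2/(n*eps^2))
sigma^2 = 3.38^2 = 11.4244
n*eps^2 = 431 * 4.72^2 = 431 * 22.2784 = 9601.9904
sigma^2/(n*eps^2) = 11.4244 / 9601.9904 ≈ 0.00118979

0.001190


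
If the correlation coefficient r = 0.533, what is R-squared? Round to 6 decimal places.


R^2 = r^2 = (0.533)^2 = 0.284089

0.284089


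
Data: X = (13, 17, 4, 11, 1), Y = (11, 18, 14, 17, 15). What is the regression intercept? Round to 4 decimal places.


a = ybar - b*xbar, where b = sum((xi-xbar)(yi-ybar)) / sum((xi-xbar)^2)
n = 5, xbar = 46/5 = 9.2, ybar = 75/5 = 15
Sxy = sum((xi-xbar)(yi-ybar)) = 17
Sxx = sum((xi-xbar)^2) = 172.8
b = Sxy / Sxx = 85/864 ≈ 0.098380
a = 15 - 0.098380 * 9.2 = 6089/432 ≈ 14.094907

14.0949


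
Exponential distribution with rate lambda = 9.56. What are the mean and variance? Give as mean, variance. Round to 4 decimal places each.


mean = 1/lam, var = 1/lam^2
mean = 1 / 9.56 = 25/239 ≈ 0.104603
lam^2 = 9.56^2 = 91.3936
var = 1 / 91.3936 ≈ 0.010942

0.1046, 0.0109


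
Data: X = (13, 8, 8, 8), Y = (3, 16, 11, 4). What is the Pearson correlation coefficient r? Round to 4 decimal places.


r = sum((xi-xbar)(yi-ybar)) / sqrt(sum((xi-xbar)^2) * sum((yi-ybar)^2))
n = 4, xbar = 37/4 = 9.25, ybar = 34/4 = 8.5
Sxy = sum((xi-xbar)(yi-ybar)) = -27.5
Sxx = sum((xi-xbar)^2) = 18.75
Syy = sum((yi-ybar)^2) = 113
sqrt(Sxx*Syy) ≈ 46.029882
r = Sxy / sqrt(Sxx*Syy) = -27.5 / 46.029882 ≈ -0.597438

-0.5974


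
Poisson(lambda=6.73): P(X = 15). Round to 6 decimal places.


P = e^(-lam) * lam^k / k!
e^(-6.73) ≈ 0.001194533
lam^k = 6.73^15 ≈ 2631636876056.771325
k! = 15! = 1307674368000
P = 0.001194533 * 2631636876056.771325 / 1307674368000 ≈ 0.002404

0.002404


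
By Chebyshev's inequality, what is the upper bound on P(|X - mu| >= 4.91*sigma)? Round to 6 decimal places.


P <= 1/k^2
k^2 = 4.91^2 = 24.1081
1/k^2 = 1 / 24.1081 ≈ 0.04147983

0.041480


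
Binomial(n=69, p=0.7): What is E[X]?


E[X] = n*p = 69 * 0.7 = 48.3

48.3


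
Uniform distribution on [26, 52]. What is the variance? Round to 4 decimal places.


Var = (b-a)^2 / 12
(b-a)^2 = (52 - 26)^2 = 676
Var = 676/12 ≈ 56.333333

56.3333


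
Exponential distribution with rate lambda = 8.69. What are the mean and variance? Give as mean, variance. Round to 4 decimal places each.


mean = 1/lam, var = 1/lam^2
mean = 1 / 8.69 = 100/869 ≈ 0.115075
lam^2 = 8.69^2 = 75.5161
var = 1 / 75.5161 ≈ 0.013242

0.1151, 0.0132


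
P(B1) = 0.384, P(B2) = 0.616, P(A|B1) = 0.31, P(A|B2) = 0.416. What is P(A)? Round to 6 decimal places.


P(A) = P(A|B1)*P(B1) + P(A|B2)*P(B2)
P(A|B1)*P(B1) = 0.31 * 0.384 = 0.11904
P(A|B2)*P(B2) = 0.416 * 0.616 = 0.256256
P(A) = 0.11904 + 0.256256 = 0.375296

0.375296


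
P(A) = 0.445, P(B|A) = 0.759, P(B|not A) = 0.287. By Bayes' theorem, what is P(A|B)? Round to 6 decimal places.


P(A|B) = P(B|A)*P(A) / P(B), P(B) = P(B|A)*P(A) + P(B|not A)*P(not A)
P(B|A)*P(A) = 0.759 * 0.445 = 0.337755
P(B|not A)*P(not A) = 0.287 * 0.555 = 0.159285
P(B) = 0.337755 + 0.159285 = 0.49704
P(A|B) = 0.337755 / 0.49704 ≈ 0.67953283

0.679533


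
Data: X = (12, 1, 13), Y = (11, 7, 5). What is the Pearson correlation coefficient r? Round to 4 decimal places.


r = sum((xi-xbar)(yi-ybar)) / sqrt(sum((xi-xbar)^2) * sum((yi-ybar)^2))
n = 3, xbar = 26/3 ≈ 8.666667, ybar = 23/3 ≈ 7.666667
Sxy = sum((xi-xbar)(yi-ybar)) = 14/3 ≈ 4.666667
Sxx = sum((xi-xbar)^2) = 266/3 ≈ 88.666667
Syy = sum((yi-ybar)^2) = 56/3 ≈ 18.666667
sqrt(Sxx*Syy) ≈ 40.683057
r = Sxy / sqrt(Sxx*Syy) = 4.666667 / 40.683057 ≈ 0.114708

0.1147


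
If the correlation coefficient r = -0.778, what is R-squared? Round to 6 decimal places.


R^2 = r^2 = (-0.778)^2 = 0.605284

0.605284


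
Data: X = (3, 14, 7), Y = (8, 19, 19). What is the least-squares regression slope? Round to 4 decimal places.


b = sum((xi-xbar)(yi-ybar)) / sum((xi-xbar)^2)
n = 3, xbar = 24/3 = 8, ybar = 46/3 ≈ 15.333333
Sxy = sum((xi-xbar)(yi-ybar)) = 55
Sxx = sum((xi-xbar)^2) = 62
b = Sxy / Sxx = 55/62 ≈ 0.887097

0.8871


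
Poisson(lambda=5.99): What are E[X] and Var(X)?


E[X] = Var(X) = lambda = 5.99

5.99, 5.99


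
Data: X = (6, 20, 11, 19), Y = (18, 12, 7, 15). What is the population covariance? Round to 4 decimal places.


Cov = (1/n)*sum((xi-xbar)(yi-ybar))
n = 4, xbar = 56/4 = 14, ybar = 52/4 = 13
sum((xi-xbar)(yi-ybar)) = -18
Cov = -18 / 4 = -4.5

-4.5000


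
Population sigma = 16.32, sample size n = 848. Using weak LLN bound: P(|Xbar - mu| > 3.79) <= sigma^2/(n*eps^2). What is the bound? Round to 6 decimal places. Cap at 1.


bound = min(1, sigma^2/(n*eps^2))
sigma^2 = 16.32^2 = 266.3424
n*eps^2 = 848 * 3.79^2 = 848 * 14.3641 = 12180.7568
sigma^2/(n*eps^2) = 266.3424 / 12180.7568 ≈ 0.02186583

0.021866


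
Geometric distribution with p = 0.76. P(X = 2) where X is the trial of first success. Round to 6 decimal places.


P = (1-p)^(k-1) * p
(1-p)^(k-1) = 0.24^1 = 0.24
P = 0.24 * 0.76 = 0.1824

0.182400


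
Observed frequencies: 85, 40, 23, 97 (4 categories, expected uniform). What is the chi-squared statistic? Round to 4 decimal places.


chi2 = sum((O-E)^2/E), E = total/4
total = 245, E = 245/4 = 61.25
(85 - 61.25)^2 / 61.25 = 564.0625 / 61.25 = 1805/196 ≈ 9.209184
(40 - 61.25)^2 / 61.25 = 451.5625 / 61.25 = 1445/196 ≈ 7.372449
(23 - 61.25)^2 / 61.25 = 1463.0625 / 61.25 = 23409/980 ≈ 23.886735
(97 - 61.25)^2 / 61.25 = 1278.0625 / 61.25 = 20449/980 ≈ 20.866327
chi2 = 15027/245 ≈ 61.334694

61.3347


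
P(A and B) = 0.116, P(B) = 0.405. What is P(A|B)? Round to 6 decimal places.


P(A|B) = P(A and B) / P(B) = 0.116 / 0.405 = 116/405 ≈ 0.28641975

0.286420


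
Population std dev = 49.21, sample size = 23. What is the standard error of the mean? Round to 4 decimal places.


SE = sigma / sqrt(n)
sqrt(23) ≈ 4.795832
SE = 49.21 / 4.795832 ≈ 10.260994

10.2610


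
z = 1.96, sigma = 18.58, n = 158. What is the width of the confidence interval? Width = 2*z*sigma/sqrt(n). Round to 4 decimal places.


width = 2*z*sigma/sqrt(n)
2*z*sigma = 2 * 1.96 * 18.58 = 72.8336
sqrt(158) ≈ 12.569805
width = 72.8336 / 12.569805 ≈ 5.794330

5.7943


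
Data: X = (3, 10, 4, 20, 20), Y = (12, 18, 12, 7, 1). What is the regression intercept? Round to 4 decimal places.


a = ybar - b*xbar, where b = sum((xi-xbar)(yi-ybar)) / sum((xi-xbar)^2)
n = 5, xbar = 57/5 = 11.4, ybar = 50/5 = 10
Sxy = sum((xi-xbar)(yi-ybar)) = -146
Sxx = sum((xi-xbar)^2) = 275.2
b = Sxy / Sxx = -365/688 ≈ -0.530523
a = 10 - (-0.530523) * 11.4 = 11041/688 ≈ 16.047965

16.0480


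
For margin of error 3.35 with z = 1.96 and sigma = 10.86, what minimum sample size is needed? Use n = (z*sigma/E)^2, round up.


z*sigma/E = 1.96 * 10.86 / 3.35 = 53214/8375 ≈ 6.353910
(z*sigma/E)^2 ≈ 40.372178
round up: n = 41

41


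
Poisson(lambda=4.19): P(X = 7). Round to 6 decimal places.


P = e^(-lam) * lam^k / k!
e^(-4.19) ≈ 0.01514628
lam^k = 4.19^7 ≈ 22672.434754
k! = 7! = 5040
P = 0.01514628 * 22672.434754 / 5040 ≈ 0.068136

0.068136


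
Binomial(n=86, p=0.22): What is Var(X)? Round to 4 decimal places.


Var = n*p*(1-p) = 86 * 0.22 * 0.78 = 14.7576

14.7576


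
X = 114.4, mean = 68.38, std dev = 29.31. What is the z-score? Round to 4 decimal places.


z = (X - mu) / sigma
X - mu = 114.4 - 68.38 = 46.02
z = 46.02 / 29.31 = 1534/977 ≈ 1.570113

1.5701


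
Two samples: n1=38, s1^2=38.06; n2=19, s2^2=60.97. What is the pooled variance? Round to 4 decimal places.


sp^2 = ((n1-1)*s1^2 + (n2-1)*s2^2)/(n1+n2-2)
(n1-1)*s1^2 = 37 * 38.06 = 1408.22
(n2-1)*s2^2 = 18 * 60.97 = 1097.46
numerator = 1408.22 + 1097.46 = 2505.68
n1+n2-2 = 55
sp^2 = 2505.68 / 55 = 62642/1375 ≈ 45.557818

45.5578


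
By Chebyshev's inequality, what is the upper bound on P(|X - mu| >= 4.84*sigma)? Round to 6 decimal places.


P <= 1/k^2
k^2 = 4.84^2 = 23.4256
1/k^2 = 1 / 23.4256 ≈ 0.04268834

0.042688


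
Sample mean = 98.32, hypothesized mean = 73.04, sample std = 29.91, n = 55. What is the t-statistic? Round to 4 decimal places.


t = (xbar - mu0) / (s/sqrt(n))
xbar - mu0 = 98.32 - 73.04 = 25.28
sqrt(55) ≈ 7.41619849
s/sqrt(n) = 29.91 / 7.41619849 ≈ 4.03306358
t = 25.28 / 4.03306358 ≈ 6.268188

6.2682


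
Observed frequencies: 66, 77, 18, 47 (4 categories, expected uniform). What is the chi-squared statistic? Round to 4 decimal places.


chi2 = sum((O-E)^2/E), E = total/4
total = 208, E = 208/4 = 52
(66 - 52)^2 / 52 = 196 / 52 = 49/13 ≈ 3.769231
(77 - 52)^2 / 52 = 625 / 52 = 625/52 ≈ 12.019231
(18 - 52)^2 / 52 = 1156 / 52 = 289/13 ≈ 22.230769
(47 - 52)^2 / 52 = 25 / 52 = 25/52 ≈ 0.480769
chi2 = 38.5

38.5000


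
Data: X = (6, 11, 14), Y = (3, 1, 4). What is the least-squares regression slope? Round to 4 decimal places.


b = sum((xi-xbar)(yi-ybar)) / sum((xi-xbar)^2)
n = 3, xbar = 31/3 ≈ 10.333333, ybar = 8/3 ≈ 2.666667
Sxy = sum((xi-xbar)(yi-ybar)) = 7/3 ≈ 2.333333
Sxx = sum((xi-xbar)^2) = 98/3 ≈ 32.666667
b = Sxy / Sxx = 1/14 ≈ 0.071429

0.0714


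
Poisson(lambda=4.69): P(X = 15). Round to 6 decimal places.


P = e^(-lam) * lam^k / k!
e^(-4.69) ≈ 0.009186686
lam^k = 4.69^15 ≈ 11684029389.981246
k! = 15! = 1307674368000
P = 0.009186686 * 11684029389.981246 / 1307674368000 ≈ 0.000082

0.000082


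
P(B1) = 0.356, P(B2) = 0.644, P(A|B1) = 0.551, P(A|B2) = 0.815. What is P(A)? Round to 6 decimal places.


P(A) = P(A|B1)*P(B1) + P(A|B2)*P(B2)
P(A|B1)*P(B1) = 0.551 * 0.356 = 0.196156
P(A|B2)*P(B2) = 0.815 * 0.644 = 0.52486
P(A) = 0.196156 + 0.52486 = 0.721016

0.721016


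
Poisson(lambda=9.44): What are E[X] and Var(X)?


E[X] = Var(X) = lambda = 9.44

9.44, 9.44


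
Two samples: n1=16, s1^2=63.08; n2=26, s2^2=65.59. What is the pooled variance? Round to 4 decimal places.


sp^2 = ((n1-1)*s1^2 + (n2-1)*s2^2)/(n1+n2-2)
(n1-1)*s1^2 = 15 * 63.08 = 946.2
(n2-1)*s2^2 = 25 * 65.59 = 1639.75
numerator = 946.2 + 1639.75 = 2585.95
n1+n2-2 = 40
sp^2 = 2585.95 / 40 = 64.64875

64.6488


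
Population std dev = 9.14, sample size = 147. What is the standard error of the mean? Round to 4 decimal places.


SE = sigma / sqrt(n)
sqrt(147) ≈ 12.124356
SE = 9.14 / 12.124356 ≈ 0.753854

0.7539


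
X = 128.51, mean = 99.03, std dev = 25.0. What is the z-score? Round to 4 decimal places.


z = (X - mu) / sigma
X - mu = 128.51 - 99.03 = 29.48
z = 29.48 / 25.0 = 1.1792

1.1792


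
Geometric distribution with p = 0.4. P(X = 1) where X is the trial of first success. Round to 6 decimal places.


P = (1-p)^(k-1) * p
(1-p)^(k-1) = 0.6^0 = 1
P = 1 * 0.4 = 0.4

0.400000


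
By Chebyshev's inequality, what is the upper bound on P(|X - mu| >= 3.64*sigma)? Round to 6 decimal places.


P <= 1/k^2
k^2 = 3.64^2 = 13.2496
1/k^2 = 1 / 13.2496 = 625/8281 ≈ 0.07547398

0.075474


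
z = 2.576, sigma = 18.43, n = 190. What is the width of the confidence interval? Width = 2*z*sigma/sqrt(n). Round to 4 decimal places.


width = 2*z*sigma/sqrt(n)
2*z*sigma = 2 * 2.576 * 18.43 = 94.95136
sqrt(190) ≈ 13.784049
width = 94.95136 / 13.784049 ≈ 6.888496

6.8885


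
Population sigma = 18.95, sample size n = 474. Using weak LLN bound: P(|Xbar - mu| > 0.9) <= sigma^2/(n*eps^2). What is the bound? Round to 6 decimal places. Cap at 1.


bound = min(1, sigma^2/(n*eps^2))
sigma^2 = 18.95^2 = 359.1025
n*eps^2 = 474 * 0.9^2 = 474 * 0.81 = 383.94
sigma^2/(n*eps^2) = 359.1025 / 383.94 ≈ 0.93530890

0.935309


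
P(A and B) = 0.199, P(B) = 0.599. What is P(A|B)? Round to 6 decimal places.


P(A|B) = P(A and B) / P(B) = 0.199 / 0.599 = 199/599 ≈ 0.33222037

0.332220


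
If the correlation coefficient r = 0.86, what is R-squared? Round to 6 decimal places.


R^2 = r^2 = (0.86)^2 = 0.7396

0.739600


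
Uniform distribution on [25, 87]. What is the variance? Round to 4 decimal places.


Var = (b-a)^2 / 12
(b-a)^2 = (87 - 25)^2 = 3844
Var = 3844/12 ≈ 320.333333

320.3333


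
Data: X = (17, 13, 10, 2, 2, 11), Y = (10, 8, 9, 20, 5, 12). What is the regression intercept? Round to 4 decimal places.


a = ybar - b*xbar, where b = sum((xi-xbar)(yi-ybar)) / sum((xi-xbar)^2)
n = 6, xbar = 55/6 ≈ 9.166667, ybar = 64/6 = 32/3 ≈ 10.666667
Sxy = sum((xi-xbar)(yi-ybar)) = -122/3 ≈ -40.666667
Sxx = sum((xi-xbar)^2) = 1097/6 ≈ 182.833333
b = Sxy / Sxx = -244/1097 ≈ -0.222425
a = 10.666667 - (-0.222425) * 9.166667 = 13938/1097 ≈ 12.705561

12.7056


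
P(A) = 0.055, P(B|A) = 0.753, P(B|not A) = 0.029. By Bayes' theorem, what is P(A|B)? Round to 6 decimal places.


P(A|B) = P(B|A)*P(A) / P(B), P(B) = P(B|A)*P(A) + P(B|not A)*P(not A)
P(B|A)*P(A) = 0.753 * 0.055 = 0.041415
P(B|not A)*P(not A) = 0.029 * 0.945 = 0.027405
P(B) = 0.041415 + 0.027405 = 0.06882
P(A|B) = 0.041415 / 0.06882 = 2761/4588 ≈ 0.60178727

0.601787


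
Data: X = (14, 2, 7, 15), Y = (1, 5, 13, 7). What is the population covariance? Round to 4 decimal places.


Cov = (1/n)*sum((xi-xbar)(yi-ybar))
n = 4, xbar = 38/4 = 9.5, ybar = 26/4 = 6.5
sum((xi-xbar)(yi-ybar)) = -27
Cov = -27 / 4 = -6.75

-6.7500


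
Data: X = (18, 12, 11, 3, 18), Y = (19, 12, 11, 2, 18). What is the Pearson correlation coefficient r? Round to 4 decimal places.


r = sum((xi-xbar)(yi-ybar)) / sqrt(sum((xi-xbar)^2) * sum((yi-ybar)^2))
n = 5, xbar = 62/5 = 12.4, ybar = 62/5 = 12.4
Sxy = sum((xi-xbar)(yi-ybar)) = 168.2
Sxx = sum((xi-xbar)^2) = 153.2
Syy = sum((yi-ybar)^2) = 185.2
sqrt(Sxx*Syy) ≈ 168.441800
r = Sxy / sqrt(Sxx*Syy) = 168.2 / 168.441800 ≈ 0.998564

0.9986


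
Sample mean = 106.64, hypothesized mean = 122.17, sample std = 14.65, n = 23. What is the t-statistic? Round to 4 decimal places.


t = (xbar - mu0) / (s/sqrt(n))
xbar - mu0 = 106.64 - 122.17 = -15.53
sqrt(23) ≈ 4.79583152
s/sqrt(n) = 14.65 / 4.79583152 ≈ 3.05473617
t = -15.53 / 3.05473617 ≈ -5.083909

-5.0839


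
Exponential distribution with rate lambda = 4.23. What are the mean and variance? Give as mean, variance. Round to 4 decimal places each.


mean = 1/lam, var = 1/lam^2
mean = 1 / 4.23 = 100/423 ≈ 0.236407
lam^2 = 4.23^2 = 17.8929
var = 1 / 17.8929 ≈ 0.055888

0.2364, 0.0559


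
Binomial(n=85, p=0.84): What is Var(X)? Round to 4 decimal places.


Var = n*p*(1-p) = 85 * 0.84 * 0.16 = 11.424

11.4240


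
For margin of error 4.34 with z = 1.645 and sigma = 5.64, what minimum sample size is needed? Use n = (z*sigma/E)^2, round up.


z*sigma/E = 1.645 * 5.64 / 4.34 = 6627/3100 ≈ 2.137742
(z*sigma/E)^2 ≈ 4.569941
round up: n = 5

5


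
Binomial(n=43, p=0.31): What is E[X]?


E[X] = n*p = 43 * 0.31 = 13.33

13.33


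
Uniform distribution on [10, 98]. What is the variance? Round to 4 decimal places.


Var = (b-a)^2 / 12
(b-a)^2 = (98 - 10)^2 = 7744
Var = 7744/12 ≈ 645.333333

645.3333


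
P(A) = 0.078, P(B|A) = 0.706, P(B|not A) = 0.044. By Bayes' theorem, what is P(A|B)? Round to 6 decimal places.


P(A|B) = P(B|A)*P(A) / P(B), P(B) = P(B|A)*P(A) + P(B|not A)*P(not A)
P(B|A)*P(A) = 0.706 * 0.078 = 0.055068
P(B|not A)*P(not A) = 0.044 * 0.922 = 0.040568
P(B) = 0.055068 + 0.040568 = 0.095636
P(A|B) = 0.055068 / 0.095636 ≈ 0.57580827

0.575808


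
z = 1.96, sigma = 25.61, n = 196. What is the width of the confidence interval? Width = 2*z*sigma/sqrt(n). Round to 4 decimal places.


width = 2*z*sigma/sqrt(n)
2*z*sigma = 2 * 1.96 * 25.61 = 100.3912
sqrt(196) = 14
width = 100.3912 / 14 = 7.1708

7.1708


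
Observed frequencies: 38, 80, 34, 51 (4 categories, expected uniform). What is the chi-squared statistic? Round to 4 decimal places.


chi2 = sum((O-E)^2/E), E = total/4
total = 203, E = 203/4 = 50.75
(38 - 50.75)^2 / 50.75 = 162.5625 / 50.75 = 2601/812 ≈ 3.203202
(80 - 50.75)^2 / 50.75 = 855.5625 / 50.75 = 13689/812 ≈ 16.858374
(34 - 50.75)^2 / 50.75 = 280.5625 / 50.75 = 4489/812 ≈ 5.528325
(51 - 50.75)^2 / 50.75 = 0.0625 / 50.75 = 1/812 ≈ 0.001232
chi2 = 5195/203 ≈ 25.591133

25.5911


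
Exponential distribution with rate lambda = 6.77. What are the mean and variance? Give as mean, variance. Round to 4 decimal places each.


mean = 1/lam, var = 1/lam^2
mean = 1 / 6.77 = 100/677 ≈ 0.147710
lam^2 = 6.77^2 = 45.8329
var = 1 / 45.8329 ≈ 0.021818

0.1477, 0.0218


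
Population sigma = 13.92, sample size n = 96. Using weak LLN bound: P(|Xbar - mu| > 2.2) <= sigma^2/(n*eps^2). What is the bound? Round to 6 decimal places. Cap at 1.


bound = min(1, sigma^2/(n*eps^2))
sigma^2 = 13.92^2 = 193.7664
n*eps^2 = 96 * 2.2^2 = 96 * 4.84 = 464.64
sigma^2/(n*eps^2) = 193.7664 / 464.64 = 2523/6050 ≈ 0.41702479

0.417025


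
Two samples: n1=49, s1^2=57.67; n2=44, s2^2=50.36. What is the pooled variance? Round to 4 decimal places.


sp^2 = ((n1-1)*s1^2 + (n2-1)*s2^2)/(n1+n2-2)
(n1-1)*s1^2 = 48 * 57.67 = 2768.16
(n2-1)*s2^2 = 43 * 50.36 = 2165.48
numerator = 2768.16 + 2165.48 = 4933.64
n1+n2-2 = 91
sp^2 = 4933.64 / 91 = 123341/2275 ≈ 54.215824

54.2158


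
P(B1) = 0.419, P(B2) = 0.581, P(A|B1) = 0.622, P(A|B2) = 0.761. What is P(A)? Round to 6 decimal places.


P(A) = P(A|B1)*P(B1) + P(A|B2)*P(B2)
P(A|B1)*P(B1) = 0.622 * 0.419 = 0.260618
P(A|B2)*P(B2) = 0.761 * 0.581 = 0.442141
P(A) = 0.260618 + 0.442141 = 0.702759

0.702759


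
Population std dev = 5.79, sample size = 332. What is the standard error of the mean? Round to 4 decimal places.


SE = sigma / sqrt(n)
sqrt(332) ≈ 18.220867
SE = 5.79 / 18.220867 ≈ 0.317768

0.3178


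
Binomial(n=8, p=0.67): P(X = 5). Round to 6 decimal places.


P = C(n,k) * p^k * (1-p)^(n-k)
C(8,5) = 56
p^k = 0.67^5 ≈ 0.1350125
(1-p)^(n-k) = 0.33^3 = 0.035937
P = 56 * 0.1350125 * 0.035937 ≈ 0.271709

0.271709


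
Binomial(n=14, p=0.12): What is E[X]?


E[X] = n*p = 14 * 0.12 = 1.68

1.68


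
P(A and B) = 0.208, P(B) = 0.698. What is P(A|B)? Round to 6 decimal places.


P(A|B) = P(A and B) / P(B) = 0.208 / 0.698 = 104/349 ≈ 0.29799427

0.297994


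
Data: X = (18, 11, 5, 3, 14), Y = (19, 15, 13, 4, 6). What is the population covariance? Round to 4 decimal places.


Cov = (1/n)*sum((xi-xbar)(yi-ybar))
n = 5, xbar = 51/5 = 10.2, ybar = 57/5 = 11.4
sum((xi-xbar)(yi-ybar)) = 86.6
Cov = 86.6 / 5 = 17.32

17.3200


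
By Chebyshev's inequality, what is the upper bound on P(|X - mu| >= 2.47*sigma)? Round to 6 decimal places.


P <= 1/k^2
k^2 = 2.47^2 = 6.1009
1/k^2 = 1 / 6.1009 ≈ 0.16391024

0.163910


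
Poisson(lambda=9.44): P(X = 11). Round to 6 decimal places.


P = e^(-lam) * lam^k / k!
e^(-9.44) ≈ 0.00007948041
lam^k = 9.44^11 ≈ 53050799985.448279
k! = 11! = 39916800
P = 0.00007948041 * 53050799985.448279 / 39916800 ≈ 0.105632

0.105632


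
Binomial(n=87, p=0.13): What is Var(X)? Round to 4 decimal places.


Var = n*p*(1-p) = 87 * 0.13 * 0.87 = 9.8397

9.8397


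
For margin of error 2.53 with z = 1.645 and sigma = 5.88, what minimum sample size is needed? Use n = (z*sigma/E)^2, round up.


z*sigma/E = 1.645 * 5.88 / 2.53 ≈ 3.823162
(z*sigma/E)^2 ≈ 14.616568
round up: n = 15

15


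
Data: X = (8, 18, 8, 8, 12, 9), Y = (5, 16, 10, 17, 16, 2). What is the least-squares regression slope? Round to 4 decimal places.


b = sum((xi-xbar)(yi-ybar)) / sum((xi-xbar)^2)
n = 6, xbar = 63/6 = 10.5, ybar = 66/6 = 11
Sxy = sum((xi-xbar)(yi-ybar)) = 61
Sxx = sum((xi-xbar)^2) = 79.5
b = Sxy / Sxx = 122/159 ≈ 0.767296

0.7673


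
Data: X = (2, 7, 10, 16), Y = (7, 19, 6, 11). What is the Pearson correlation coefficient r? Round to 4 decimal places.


r = sum((xi-xbar)(yi-ybar)) / sqrt(sum((xi-xbar)^2) * sum((yi-ybar)^2))
n = 4, xbar = 35/4 = 8.75, ybar = 43/4 = 10.75
Sxy = sum((xi-xbar)(yi-ybar)) = 6.75
Sxx = sum((xi-xbar)^2) = 102.75
Syy = sum((yi-ybar)^2) = 104.75
sqrt(Sxx*Syy) ≈ 103.745181
r = Sxy / sqrt(Sxx*Syy) = 6.75 / 103.745181 ≈ 0.065063

0.0651


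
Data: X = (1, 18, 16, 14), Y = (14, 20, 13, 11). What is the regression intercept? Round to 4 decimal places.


a = ybar - b*xbar, where b = sum((xi-xbar)(yi-ybar)) / sum((xi-xbar)^2)
n = 4, xbar = 49/4 = 12.25, ybar = 58/4 = 14.5
Sxy = sum((xi-xbar)(yi-ybar)) = 25.5
Sxx = sum((xi-xbar)^2) = 176.75
b = Sxy / Sxx = 102/707 ≈ 0.144272
a = 14.5 - 0.144272 * 12.25 = 1286/101 ≈ 12.732673

12.7327


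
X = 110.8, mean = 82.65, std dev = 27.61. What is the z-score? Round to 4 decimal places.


z = (X - mu) / sigma
X - mu = 110.8 - 82.65 = 28.15
z = 28.15 / 27.61 = 2815/2761 ≈ 1.019558

1.0196


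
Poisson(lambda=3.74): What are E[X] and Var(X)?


E[X] = Var(X) = lambda = 3.74

3.74, 3.74


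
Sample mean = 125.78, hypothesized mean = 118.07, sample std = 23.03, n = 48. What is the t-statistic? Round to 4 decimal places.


t = (xbar - mu0) / (s/sqrt(n))
xbar - mu0 = 125.78 - 118.07 = 7.71
sqrt(48) ≈ 6.92820323
s/sqrt(n) = 23.03 / 6.92820323 ≈ 3.32409417
t = 7.71 / 3.32409417 ≈ 2.319429

2.3194


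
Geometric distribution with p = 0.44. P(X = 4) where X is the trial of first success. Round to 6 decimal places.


P = (1-p)^(k-1) * p
(1-p)^(k-1) = 0.56^3 = 0.175616
P = 0.175616 * 0.44 = 0.07727104

0.077271


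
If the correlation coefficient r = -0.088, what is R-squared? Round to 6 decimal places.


R^2 = r^2 = (-0.088)^2 = 0.007744

0.007744


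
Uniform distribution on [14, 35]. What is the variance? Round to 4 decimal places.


Var = (b-a)^2 / 12
(b-a)^2 = (35 - 14)^2 = 441
Var = 441/12 = 36.75

36.7500


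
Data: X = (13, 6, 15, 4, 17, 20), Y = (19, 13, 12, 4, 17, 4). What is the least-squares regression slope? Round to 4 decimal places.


b = sum((xi-xbar)(yi-ybar)) / sum((xi-xbar)^2)
n = 6, xbar = 75/6 = 12.5, ybar = 69/6 = 11.5
Sxy = sum((xi-xbar)(yi-ybar)) = 27.5
Sxx = sum((xi-xbar)^2) = 197.5
b = Sxy / Sxx = 11/79 ≈ 0.139241

0.1392


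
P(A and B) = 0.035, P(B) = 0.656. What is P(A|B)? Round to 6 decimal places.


P(A|B) = P(A and B) / P(B) = 0.035 / 0.656 = 35/656 ≈ 0.05335366

0.053354


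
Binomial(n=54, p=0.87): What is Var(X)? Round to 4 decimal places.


Var = n*p*(1-p) = 54 * 0.87 * 0.13 = 6.1074

6.1074


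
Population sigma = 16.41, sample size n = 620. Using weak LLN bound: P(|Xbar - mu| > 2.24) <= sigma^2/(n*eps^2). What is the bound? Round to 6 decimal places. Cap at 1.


bound = min(1, sigma^2/(n*eps^2))
sigma^2 = 16.41^2 = 269.2881
n*eps^2 = 620 * 2.24^2 = 620 * 5.0176 = 3110.912
sigma^2/(n*eps^2) = 269.2881 / 3110.912 ≈ 0.08656243

0.086562


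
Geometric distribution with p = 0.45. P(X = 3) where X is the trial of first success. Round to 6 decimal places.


P = (1-p)^(k-1) * p
(1-p)^(k-1) = 0.55^2 = 0.3025
P = 0.3025 * 0.45 = 0.136125

0.136125


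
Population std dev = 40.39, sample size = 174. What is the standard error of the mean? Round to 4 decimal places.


SE = sigma / sqrt(n)
sqrt(174) ≈ 13.190906
SE = 40.39 / 13.190906 ≈ 3.061958

3.0620


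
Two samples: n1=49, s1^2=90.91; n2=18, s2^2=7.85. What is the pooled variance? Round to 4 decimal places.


sp^2 = ((n1-1)*s1^2 + (n2-1)*s2^2)/(n1+n2-2)
(n1-1)*s1^2 = 48 * 90.91 = 4363.68
(n2-1)*s2^2 = 17 * 7.85 = 133.45
numerator = 4363.68 + 133.45 = 4497.13
n1+n2-2 = 65
sp^2 = 4497.13 / 65 = 449713/6500 ≈ 69.186615

69.1866


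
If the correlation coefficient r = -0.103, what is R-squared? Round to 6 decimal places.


R^2 = r^2 = (-0.103)^2 = 0.010609

0.010609


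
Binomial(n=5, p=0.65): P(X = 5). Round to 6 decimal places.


P = C(n,k) * p^k * (1-p)^(n-k)
C(5,5) = 1
p^k = 0.65^5 ≈ 0.1160291
(1-p)^(n-k) = 0.35^0 = 1
P = 1 * 0.1160291 * 1 ≈ 0.116029

0.116029


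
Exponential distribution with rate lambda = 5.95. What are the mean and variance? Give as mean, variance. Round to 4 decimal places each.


mean = 1/lam, var = 1/lam^2
mean = 1 / 5.95 = 20/119 ≈ 0.168067
lam^2 = 5.95^2 = 35.4025
var = 1 / 35.4025 ≈ 0.028247

0.1681, 0.0282


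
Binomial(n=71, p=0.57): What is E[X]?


E[X] = n*p = 71 * 0.57 = 40.47

40.47


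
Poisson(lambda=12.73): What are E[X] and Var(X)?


E[X] = Var(X) = lambda = 12.73

12.73, 12.73


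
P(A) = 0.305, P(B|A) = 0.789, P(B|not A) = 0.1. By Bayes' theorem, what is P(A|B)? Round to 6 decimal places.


P(A|B) = P(B|A)*P(A) / P(B), P(B) = P(B|A)*P(A) + P(B|not A)*P(not A)
P(B|A)*P(A) = 0.789 * 0.305 = 0.240645
P(B|not A)*P(not A) = 0.1 * 0.695 = 0.0695
P(B) = 0.240645 + 0.0695 = 0.310145
P(A|B) = 0.240645 / 0.310145 ≈ 0.77591127

0.775911


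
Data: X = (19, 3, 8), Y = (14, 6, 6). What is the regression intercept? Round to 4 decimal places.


a = ybar - b*xbar, where b = sum((xi-xbar)(yi-ybar)) / sum((xi-xbar)^2)
n = 3, xbar = 30/3 = 10, ybar = 26/3 ≈ 8.666667
Sxy = sum((xi-xbar)(yi-ybar)) = 72
Sxx = sum((xi-xbar)^2) = 134
b = Sxy / Sxx = 36/67 ≈ 0.537313
a = 8.666667 - 0.537313 * 10 = 662/201 ≈ 3.293532

3.2935


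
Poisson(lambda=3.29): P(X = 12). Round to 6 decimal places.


P = e^(-lam) * lam^k / k!
e^(-3.29) ≈ 0.03725385
lam^k = 3.29^12 ≈ 1608239.688021
k! = 12! = 479001600
P = 0.03725385 * 1608239.688021 / 479001600 ≈ 0.000125

0.000125


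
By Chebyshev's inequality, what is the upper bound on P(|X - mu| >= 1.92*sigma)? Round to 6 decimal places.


P <= 1/k^2
k^2 = 1.92^2 = 3.6864
1/k^2 = 1 / 3.6864 = 625/2304 ≈ 0.27126736

0.271267


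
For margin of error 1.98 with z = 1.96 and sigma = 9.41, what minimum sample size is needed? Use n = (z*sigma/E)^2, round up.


z*sigma/E = 1.96 * 9.41 / 1.98 = 46109/4950 ≈ 9.314949
(z*sigma/E)^2 ≈ 86.768284
round up: n = 87

87


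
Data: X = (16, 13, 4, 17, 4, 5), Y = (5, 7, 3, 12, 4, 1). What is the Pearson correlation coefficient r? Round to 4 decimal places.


r = sum((xi-xbar)(yi-ybar)) / sqrt(sum((xi-xbar)^2) * sum((yi-ybar)^2))
n = 6, xbar = 59/6 ≈ 9.833333, ybar = 32/6 = 16/3 ≈ 5.333333
Sxy = sum((xi-xbar)(yi-ybar)) = 280/3 ≈ 93.333333
Sxx = sum((xi-xbar)^2) = 1145/6 ≈ 190.833333
Syy = sum((yi-ybar)^2) = 220/3 ≈ 73.333333
sqrt(Sxx*Syy) ≈ 118.298117
r = Sxy / sqrt(Sxx*Syy) = 93.333333 / 118.298117 ≈ 0.788967

0.7890


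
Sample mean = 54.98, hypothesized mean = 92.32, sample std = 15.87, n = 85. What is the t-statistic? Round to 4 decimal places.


t = (xbar - mu0) / (s/sqrt(n))
xbar - mu0 = 54.98 - 92.32 = -37.34
sqrt(85) ≈ 9.21954446
s/sqrt(n) = 15.87 / 9.21954446 ≈ 1.72134318
t = -37.34 / 1.72134318 ≈ -21.692362

-21.6924


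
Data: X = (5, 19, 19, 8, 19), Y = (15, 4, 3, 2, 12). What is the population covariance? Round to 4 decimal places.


Cov = (1/n)*sum((xi-xbar)(yi-ybar))
n = 5, xbar = 70/5 = 14, ybar = 36/5 = 7.2
sum((xi-xbar)(yi-ybar)) = -52
Cov = -52 / 5 = -10.4

-10.4000


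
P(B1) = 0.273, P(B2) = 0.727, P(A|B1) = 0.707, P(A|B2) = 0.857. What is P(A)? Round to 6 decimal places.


P(A) = P(A|B1)*P(B1) + P(A|B2)*P(B2)
P(A|B1)*P(B1) = 0.707 * 0.273 = 0.193011
P(A|B2)*P(B2) = 0.857 * 0.727 = 0.623039
P(A) = 0.193011 + 0.623039 = 0.81605

0.816050


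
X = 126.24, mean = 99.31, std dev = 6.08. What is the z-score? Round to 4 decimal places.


z = (X - mu) / sigma
X - mu = 126.24 - 99.31 = 26.93
z = 26.93 / 6.08 = 2693/608 ≈ 4.429276

4.4293


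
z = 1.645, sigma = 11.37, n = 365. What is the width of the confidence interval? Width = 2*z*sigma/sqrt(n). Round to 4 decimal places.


width = 2*z*sigma/sqrt(n)
2*z*sigma = 2 * 1.645 * 11.37 = 37.4073
sqrt(365) ≈ 19.104973
width = 37.4073 / 19.104973 ≈ 1.957988

1.9580


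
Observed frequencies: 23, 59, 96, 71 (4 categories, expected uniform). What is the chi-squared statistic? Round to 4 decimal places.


chi2 = sum((O-E)^2/E), E = total/4
total = 249, E = 249/4 = 62.25
(23 - 62.25)^2 / 62.25 = 1540.5625 / 62.25 = 24649/996 ≈ 24.747992
(59 - 62.25)^2 / 62.25 = 10.5625 / 62.25 = 169/996 ≈ 0.169679
(96 - 62.25)^2 / 62.25 = 1139.0625 / 62.25 = 6075/332 ≈ 18.298193
(71 - 62.25)^2 / 62.25 = 76.5625 / 62.25 = 1225/996 ≈ 1.229920
chi2 = 3689/83 ≈ 44.445783

44.4458


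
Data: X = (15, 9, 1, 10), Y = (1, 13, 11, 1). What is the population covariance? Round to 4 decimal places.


Cov = (1/n)*sum((xi-xbar)(yi-ybar))
n = 4, xbar = 35/4 = 8.75, ybar = 26/4 = 6.5
sum((xi-xbar)(yi-ybar)) = -74.5
Cov = -74.5 / 4 = -18.625

-18.6250


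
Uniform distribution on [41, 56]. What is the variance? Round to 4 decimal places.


Var = (b-a)^2 / 12
(b-a)^2 = (56 - 41)^2 = 225
Var = 225/12 = 18.75

18.7500


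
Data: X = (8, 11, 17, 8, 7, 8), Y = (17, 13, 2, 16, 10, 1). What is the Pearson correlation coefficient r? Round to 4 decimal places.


r = sum((xi-xbar)(yi-ybar)) / sqrt(sum((xi-xbar)^2) * sum((yi-ybar)^2))
n = 6, xbar = 59/6 ≈ 9.833333, ybar = 59/6 ≈ 9.833333
Sxy = sum((xi-xbar)(yi-ybar)) = -367/6 ≈ -61.166667
Sxx = sum((xi-xbar)^2) = 425/6 ≈ 70.833333
Syy = sum((yi-ybar)^2) = 1433/6 ≈ 238.833333
sqrt(Sxx*Syy) ≈ 130.066756
r = Sxy / sqrt(Sxx*Syy) = -61.166667 / 130.066756 ≈ -0.470271

-0.4703


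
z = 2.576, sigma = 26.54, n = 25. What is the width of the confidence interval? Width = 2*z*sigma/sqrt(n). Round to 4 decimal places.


width = 2*z*sigma/sqrt(n)
2*z*sigma = 2 * 2.576 * 26.54 = 136.73408
sqrt(25) = 5
width = 136.73408 / 5 = 27.346816

27.3468


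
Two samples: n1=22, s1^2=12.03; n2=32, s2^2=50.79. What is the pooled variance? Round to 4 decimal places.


sp^2 = ((n1-1)*s1^2 + (n2-1)*s2^2)/(n1+n2-2)
(n1-1)*s1^2 = 21 * 12.03 = 252.63
(n2-1)*s2^2 = 31 * 50.79 = 1574.49
numerator = 252.63 + 1574.49 = 1827.12
n1+n2-2 = 52
sp^2 = 1827.12 / 52 = 22839/650 ≈ 35.136923

35.1369


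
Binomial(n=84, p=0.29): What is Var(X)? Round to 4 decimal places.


Var = n*p*(1-p) = 84 * 0.29 * 0.71 = 17.2956

17.2956


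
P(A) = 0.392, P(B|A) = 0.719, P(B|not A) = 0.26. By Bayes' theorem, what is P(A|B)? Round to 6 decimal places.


P(A|B) = P(B|A)*P(A) / P(B), P(B) = P(B|A)*P(A) + P(B|not A)*P(not A)
P(B|A)*P(A) = 0.719 * 0.392 = 0.281848
P(B|not A)*P(not A) = 0.26 * 0.608 = 0.15808
P(B) = 0.281848 + 0.15808 = 0.439928
P(A|B) = 0.281848 / 0.439928 ≈ 0.64066847

0.640668


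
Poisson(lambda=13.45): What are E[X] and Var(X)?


E[X] = Var(X) = lambda = 13.45

13.45, 13.45


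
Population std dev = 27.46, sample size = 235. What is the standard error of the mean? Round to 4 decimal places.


SE = sigma / sqrt(n)
sqrt(235) ≈ 15.329710
SE = 27.46 / 15.329710 ≈ 1.791293

1.7913


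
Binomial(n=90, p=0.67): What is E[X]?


E[X] = n*p = 90 * 0.67 = 60.3

60.3


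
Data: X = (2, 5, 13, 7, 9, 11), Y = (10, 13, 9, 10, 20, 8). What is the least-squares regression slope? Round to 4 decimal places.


b = sum((xi-xbar)(yi-ybar)) / sum((xi-xbar)^2)
n = 6, xbar = 47/6 ≈ 7.833333, ybar = 70/6 = 35/3 ≈ 11.666667
Sxy = sum((xi-xbar)(yi-ybar)) = -25/3 ≈ -8.333333
Sxx = sum((xi-xbar)^2) = 485/6 ≈ 80.833333
b = Sxy / Sxx = -10/97 ≈ -0.103093

-0.1031


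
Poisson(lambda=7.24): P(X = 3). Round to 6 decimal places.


P = e^(-lam) * lam^k / k!
e^(-7.24) ≈ 0.0007173118
lam^k = 7.24^3 = 379.503424
k! = 3! = 6
P = 0.0007173118 * 379.503424 / 6 ≈ 0.045370

0.045370


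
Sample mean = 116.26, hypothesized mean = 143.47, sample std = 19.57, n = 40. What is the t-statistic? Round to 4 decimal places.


t = (xbar - mu0) / (s/sqrt(n))
xbar - mu0 = 116.26 - 143.47 = -27.21
sqrt(40) ≈ 6.32455532
s/sqrt(n) = 19.57 / 6.32455532 ≈ 3.09428869
t = -27.21 / 3.09428869 ≈ -8.793620

-8.7936


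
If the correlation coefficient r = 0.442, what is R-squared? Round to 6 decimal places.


R^2 = r^2 = (0.442)^2 = 0.195364

0.195364


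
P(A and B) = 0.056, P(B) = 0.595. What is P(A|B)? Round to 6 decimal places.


P(A|B) = P(A and B) / P(B) = 0.056 / 0.595 = 8/85 ≈ 0.09411765

0.094118


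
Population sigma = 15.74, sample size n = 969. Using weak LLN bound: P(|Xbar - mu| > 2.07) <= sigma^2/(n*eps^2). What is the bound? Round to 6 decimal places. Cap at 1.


bound = min(1, sigma^2/(n*eps^2))
sigma^2 = 15.74^2 = 247.7476
n*eps^2 = 969 * 2.07^2 = 969 * 4.2849 = 4152.0681
sigma^2/(n*eps^2) = 247.7476 / 4152.0681 ≈ 0.05966848

0.059668


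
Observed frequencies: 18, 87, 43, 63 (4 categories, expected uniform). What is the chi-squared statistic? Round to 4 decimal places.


chi2 = sum((O-E)^2/E), E = total/4
total = 211, E = 211/4 = 52.75
(18 - 52.75)^2 / 52.75 = 1207.5625 / 52.75 = 19321/844 ≈ 22.892180
(87 - 52.75)^2 / 52.75 = 1173.0625 / 52.75 = 18769/844 ≈ 22.238152
(43 - 52.75)^2 / 52.75 = 95.0625 / 52.75 = 1521/844 ≈ 1.802133
(63 - 52.75)^2 / 52.75 = 105.0625 / 52.75 = 1681/844 ≈ 1.991706
chi2 = 10323/211 ≈ 48.924171

48.9242


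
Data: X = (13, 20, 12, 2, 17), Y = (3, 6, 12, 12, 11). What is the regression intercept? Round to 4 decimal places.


a = ybar - b*xbar, where b = sum((xi-xbar)(yi-ybar)) / sum((xi-xbar)^2)
n = 5, xbar = 64/5 = 12.8, ybar = 44/5 = 8.8
Sxy = sum((xi-xbar)(yi-ybar)) = -49.2
Sxx = sum((xi-xbar)^2) = 186.8
b = Sxy / Sxx = -123/467 ≈ -0.263383
a = 8.8 - (-0.263383) * 12.8 = 5684/467 ≈ 12.171306

12.1713


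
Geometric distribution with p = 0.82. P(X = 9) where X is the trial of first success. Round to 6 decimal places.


P = (1-p)^(k-1) * p
(1-p)^(k-1) = 0.18^8 ≈ 0.000001101996
P = 0.000001101996 * 0.82 ≈ 0.0000009036368

0.000001


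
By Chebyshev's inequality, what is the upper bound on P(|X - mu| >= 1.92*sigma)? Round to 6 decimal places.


P <= 1/k^2
k^2 = 1.92^2 = 3.6864
1/k^2 = 1 / 3.6864 = 625/2304 ≈ 0.27126736

0.271267


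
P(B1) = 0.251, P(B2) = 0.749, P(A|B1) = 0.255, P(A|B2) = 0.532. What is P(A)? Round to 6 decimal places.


P(A) = P(A|B1)*P(B1) + P(A|B2)*P(B2)
P(A|B1)*P(B1) = 0.255 * 0.251 = 0.064005
P(A|B2)*P(B2) = 0.532 * 0.749 = 0.398468
P(A) = 0.064005 + 0.398468 = 0.462473

0.462473


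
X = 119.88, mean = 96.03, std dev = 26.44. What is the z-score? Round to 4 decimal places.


z = (X - mu) / sigma
X - mu = 119.88 - 96.03 = 23.85
z = 23.85 / 26.44 = 2385/2644 ≈ 0.902042

0.9020


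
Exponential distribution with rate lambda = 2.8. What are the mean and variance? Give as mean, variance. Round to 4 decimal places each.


mean = 1/lam, var = 1/lam^2
mean = 1 / 2.8 = 5/14 ≈ 0.357143
lam^2 = 2.8^2 = 7.84
var = 1 / 7.84 = 25/196 ≈ 0.127551

0.3571, 0.1276


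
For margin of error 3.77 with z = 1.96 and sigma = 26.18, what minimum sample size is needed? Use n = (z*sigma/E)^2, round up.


z*sigma/E = 1.96 * 26.18 / 3.77 = 128282/9425 ≈ 13.610822
(z*sigma/E)^2 ≈ 185.254483
round up: n = 186

186


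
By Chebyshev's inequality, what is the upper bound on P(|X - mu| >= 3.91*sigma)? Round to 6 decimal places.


P <= 1/k^2
k^2 = 3.91^2 = 15.2881
1/k^2 = 1 / 15.2881 ≈ 0.06541035

0.065410


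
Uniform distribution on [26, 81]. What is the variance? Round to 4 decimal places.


Var = (b-a)^2 / 12
(b-a)^2 = (81 - 26)^2 = 3025
Var = 3025/12 ≈ 252.083333

252.0833


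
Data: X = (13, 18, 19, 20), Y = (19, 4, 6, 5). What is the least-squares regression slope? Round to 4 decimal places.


b = sum((xi-xbar)(yi-ybar)) / sum((xi-xbar)^2)
n = 4, xbar = 70/4 = 17.5, ybar = 34/4 = 8.5
Sxy = sum((xi-xbar)(yi-ybar)) = -62
Sxx = sum((xi-xbar)^2) = 29
b = Sxy / Sxx = -62/29 ≈ -2.137931

-2.1379


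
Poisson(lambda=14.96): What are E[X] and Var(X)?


E[X] = Var(X) = lambda = 14.96

14.96, 14.96


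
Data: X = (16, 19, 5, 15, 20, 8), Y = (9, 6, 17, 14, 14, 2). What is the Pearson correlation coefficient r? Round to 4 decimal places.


r = sum((xi-xbar)(yi-ybar)) / sqrt(sum((xi-xbar)^2) * sum((yi-ybar)^2))
n = 6, xbar = 83/6 ≈ 13.833333, ybar = 62/6 = 31/3 ≈ 10.333333
Sxy = sum((xi-xbar)(yi-ybar)) = -26/3 ≈ -8.666667
Sxx = sum((xi-xbar)^2) = 1097/6 ≈ 182.833333
Syy = sum((yi-ybar)^2) = 484/3 ≈ 161.333333
sqrt(Sxx*Syy) ≈ 171.747230
r = Sxy / sqrt(Sxx*Syy) = -8.666667 / 171.747230 ≈ -0.050462

-0.0505
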